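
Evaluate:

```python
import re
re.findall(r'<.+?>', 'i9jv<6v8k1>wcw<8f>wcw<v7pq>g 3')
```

['<6v8k1>', '<8f>', '<v7pq>']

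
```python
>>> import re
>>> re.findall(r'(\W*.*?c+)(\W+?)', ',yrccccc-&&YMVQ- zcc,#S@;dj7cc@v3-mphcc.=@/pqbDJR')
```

`findall` packs the 2 group values into a tuple for every match.

[(',yrccccc', '-'), ('&&YMVQ- zcc', ','), ('#S@;dj7cc', '@'), ('v3-mphcc', '.')]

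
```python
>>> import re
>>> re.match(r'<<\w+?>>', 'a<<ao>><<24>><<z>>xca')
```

None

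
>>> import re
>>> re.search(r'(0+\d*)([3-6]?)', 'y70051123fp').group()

The pattern matches one or more of the literal '0', then zero or more of a digit (captured); then optionally a character in [3-6] (captured).
`search` walks the string left to right and returns the first match it finds.
The match spans [2:9] → '0051123'.
Captured: group 1 = '0051123', group 2 = ''.

'0051123'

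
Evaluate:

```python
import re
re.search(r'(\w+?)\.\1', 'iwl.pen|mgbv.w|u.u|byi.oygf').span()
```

After group 1 captures some text, `\1` only succeeds where that same text appears again.
The match spans [15:18] → 'u.u'.

(15, 18)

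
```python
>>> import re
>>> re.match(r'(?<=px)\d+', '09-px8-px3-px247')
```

The lookaround is zero-width — it requires the adjacent text to match without consuming it, so the asserted text isn't part of the match.
`re.match` won't scan ahead — the pattern has to work from the very first character.
Here the string doesn't start with a match, so the call returns None.

None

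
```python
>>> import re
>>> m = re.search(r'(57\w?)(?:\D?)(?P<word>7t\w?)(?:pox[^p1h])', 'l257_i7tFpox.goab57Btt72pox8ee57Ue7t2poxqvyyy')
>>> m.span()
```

The pattern matches the literal '57', then optionally a word character (captured); then optionally a non-digit (non-capturing group); then the literal '7t', then optionally a word character (captured as 'word'); then the literal 'pox', then any character except [p1h] (non-capturing group).
`re.search` scans for the first position where the pattern succeeds.
The match spans [2:13] → '57_i7tFpox.'.
Captured: group 1 = '57_', group 2 = '7tF'.

(2, 13)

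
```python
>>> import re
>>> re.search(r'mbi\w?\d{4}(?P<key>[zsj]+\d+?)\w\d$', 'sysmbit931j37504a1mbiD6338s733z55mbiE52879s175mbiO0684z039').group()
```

Pattern: the literal 'mbi', then optionally a word character; then exactly 4 of a digit; then one or more of one of [zsj], then one or more of a digit (lazy) (captured as 'key'); then a word character, then a digit; then anchored at the end.
The match spans [46:58] → 'mbiO0684z039'.

'mbiO0684z039'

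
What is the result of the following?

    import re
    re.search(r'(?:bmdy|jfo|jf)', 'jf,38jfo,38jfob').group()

'jf'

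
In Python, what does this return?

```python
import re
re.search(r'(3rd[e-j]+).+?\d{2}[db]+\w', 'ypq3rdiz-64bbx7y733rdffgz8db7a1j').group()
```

The match spans [3:14] → '3rdiz-64bbx'.

'3rdiz-64bbx'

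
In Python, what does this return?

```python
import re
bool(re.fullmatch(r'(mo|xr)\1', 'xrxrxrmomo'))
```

False

After group 1 captures some text, `\1` only succeeds where that same text appears again.
`fullmatch` succeeds only if the pattern covers the string from start to end.
Here the string isn't matched end-to-end, so the call returns None, and `bool(None)` is False.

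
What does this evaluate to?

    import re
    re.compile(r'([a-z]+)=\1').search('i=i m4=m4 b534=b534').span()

(0, 3)

A backreference is literal: `\1` must see the identical characters the first group matched.
Unlike `match`, `search` isn't anchored — it looks for the pattern anywhere in the string.
The match spans [0:3] → 'i=i'.
Captured: group 1 = 'i'.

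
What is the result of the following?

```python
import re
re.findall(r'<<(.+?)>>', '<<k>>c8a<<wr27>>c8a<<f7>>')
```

Scanning left to right: at [0:5] match '<<k>>', group 1 = 'k'; at [8:16] match '<<wr27>>', group 1 = 'wr27'; at [19:25] match '<<f7>>', group 1 = 'f7'.
`findall` collects group 1 from each match (3 total).

['k', 'wr27', 'f7']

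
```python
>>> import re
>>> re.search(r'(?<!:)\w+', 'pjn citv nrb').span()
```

(0, 3)

The negative lookahead/lookbehind blocks any match where the forbidden context is present.
The match spans [0:3] → 'pjn'.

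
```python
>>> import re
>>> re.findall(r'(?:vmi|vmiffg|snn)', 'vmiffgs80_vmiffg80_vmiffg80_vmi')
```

The regex engine tests alternatives in the order written; an earlier branch that matches wins even if a later one would match more.
Scanning left to right: at [0:3] → 'vmi'; at [10:13] → 'vmi'; at [19:22] → 'vmi'; at [28:31] → 'vmi'.
With no groups in the pattern, `findall` gives back each whole match — 4 here.

['vmi', 'vmi', 'vmi', 'vmi']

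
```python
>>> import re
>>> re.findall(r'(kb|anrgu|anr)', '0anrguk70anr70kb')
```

['anrgu', 'anr', 'kb']

The regex engine tests alternatives in the order written; an earlier branch that matches wins even if a later one would match more.
One capturing group, so `findall` returns just the captured substring from each match — 3 in all.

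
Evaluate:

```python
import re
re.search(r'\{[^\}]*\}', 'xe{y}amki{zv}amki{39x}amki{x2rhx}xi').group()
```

'{y}'

`re.search` scans for the first position where the pattern succeeds.
The match spans [2:5] → '{y}'.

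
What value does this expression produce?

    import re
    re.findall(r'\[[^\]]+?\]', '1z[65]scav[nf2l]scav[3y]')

['[65]', '[nf2l]', '[3y]']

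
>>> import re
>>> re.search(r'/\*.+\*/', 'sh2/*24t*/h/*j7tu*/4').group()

The match spans [3:19] → '/*24t*/h/*j7tu*/'.

'/*24t*/h/*j7tu*/'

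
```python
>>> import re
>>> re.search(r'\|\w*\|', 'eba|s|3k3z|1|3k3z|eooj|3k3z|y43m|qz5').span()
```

The match spans [3:6] → '|s|'.

(3, 6)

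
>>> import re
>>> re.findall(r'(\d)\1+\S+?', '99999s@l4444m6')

['9', '4']

After group 1 captures some text, `\1` only succeeds where that same text appears again.
Scanning left to right: at [0:6] match '99999s', group 1 = '9'; at [8:13] match '4444m', group 1 = '4'.
`findall` collects group 1 from each match (2 total).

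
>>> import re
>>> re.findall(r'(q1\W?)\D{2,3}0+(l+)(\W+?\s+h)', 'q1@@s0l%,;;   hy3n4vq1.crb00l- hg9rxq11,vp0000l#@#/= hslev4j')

[('q1@', 'l', '%,;;   h'), ('q1.', 'l', '- h')]

The pattern matches the literal 'q1', then optionally a non-word character (captured); then 2 to 3 of a non-digit, then one or more of a literal '0'; then one or more of a literal 'l' (captured); then one or more of a non-word character (lazy), then one or more of whitespace, then the literal 'h' (captured).
`findall` packs the 3 group values into a tuple for every match.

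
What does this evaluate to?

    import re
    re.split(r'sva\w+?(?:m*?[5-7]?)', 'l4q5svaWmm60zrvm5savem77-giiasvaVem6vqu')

A non-greedy quantifier consumes as few characters as it can — just enough that the remainder of the pattern still matches from where it stops; whatever follows it matches normally.
The string is cut at each match, leaving 3 pieces.

['l4q5', 'mm60zrvm5savem77-giia', 'em6vqu']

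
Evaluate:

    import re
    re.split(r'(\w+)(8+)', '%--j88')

['%--', 'j8', '8', '']

The pattern matches one or more of a word character (captured); then one or more of a literal '8' (captured).
With a capturing group present, the delimiter's captured portion is kept in the result list.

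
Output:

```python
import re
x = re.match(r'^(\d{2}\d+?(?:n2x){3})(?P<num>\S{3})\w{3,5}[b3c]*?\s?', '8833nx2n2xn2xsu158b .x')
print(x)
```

None

This matches anchored at the start of the string; then exactly 2 of a digit, then one or more of a digit (lazy), then the literal 'n2x' repeated 3 times (captured); then exactly 3 of a non-whitespace character (captured as 'num'); then 3 to 5 of a word character, then zero or more of one of [b3c] (lazy), then optionally whitespace.
`re.match` only tries the pattern at the start of the string.
Here the pattern fails at index 0, so the call returns None.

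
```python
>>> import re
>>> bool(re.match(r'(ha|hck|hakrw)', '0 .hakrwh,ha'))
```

`match` is anchored at position 0; if the pattern doesn't fit there, it returns None.
Here the pattern fails at index 0, so the call returns None, and `bool(None)` is False.

False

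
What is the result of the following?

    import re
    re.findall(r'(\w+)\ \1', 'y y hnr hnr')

['y', 'hnr']

`\1` has to match the exact text group 1 already captured.
Because there's exactly one group, `findall` drops the full match and keeps group 1 from each hit.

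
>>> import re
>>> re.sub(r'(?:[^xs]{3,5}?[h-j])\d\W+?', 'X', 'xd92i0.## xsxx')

'xX## xsxx'

With the lazy modifier that quantifier settles for the fewest repetitions that let the rest of the pattern succeed (the atoms after it are unaffected and can still be greedy).
Each match is replaced by 'X'.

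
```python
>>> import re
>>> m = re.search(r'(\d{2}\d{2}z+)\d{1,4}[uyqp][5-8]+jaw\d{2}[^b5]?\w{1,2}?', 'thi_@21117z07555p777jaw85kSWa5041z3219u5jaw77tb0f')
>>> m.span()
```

Pattern: exactly 2 of a digit, then exactly 2 of a digit, then one or more of the literal 'z' (captured); then 1 to 4 of a digit, then one of [uyqp], then one or more of a character in [5-8]; then the literal 'jaw', then exactly 2 of a digit; then optionally any character except [b5], then 1 to 2 of a word character (lazy).
The match spans [29:47] → '5041z3219u5jaw77tb'.

(29, 47)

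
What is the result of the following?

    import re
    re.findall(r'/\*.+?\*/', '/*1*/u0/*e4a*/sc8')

['/*1*/', '/*e4a*/']

Scanning left to right: at [0:5] → '/*1*/'; at [7:14] → '/*e4a*/'.
`findall` yields the raw match text (2 of them) because the pattern has no groups.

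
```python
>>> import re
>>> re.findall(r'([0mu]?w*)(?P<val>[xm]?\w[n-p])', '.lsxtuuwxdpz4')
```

[('uw', 'xdp')]

Pattern: optionally one of [0mu], then zero or more of the literal 'w' (captured); then optionally one of [xm], then a word character, then a character in [n-p] (captured as 'val').
Matches: at [6:11] match 'uwxdp', groups = ('uw', 'xdp').
With 2 capturing groups, `findall` returns a 2-tuple per match.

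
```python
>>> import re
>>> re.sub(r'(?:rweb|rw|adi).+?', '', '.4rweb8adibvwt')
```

The regex engine tests alternatives in the order written; an earlier branch that matches wins even if a later one would match more.
Matches: at [2:7] → 'rweb8'; at [7:11] → 'adib'.
`sub` substitutes '' at each match site.

'.4vwt'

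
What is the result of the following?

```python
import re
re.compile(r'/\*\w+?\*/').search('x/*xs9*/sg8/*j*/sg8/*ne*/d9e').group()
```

'/*xs9*/'

The match spans [1:8] → '/*xs9*/'.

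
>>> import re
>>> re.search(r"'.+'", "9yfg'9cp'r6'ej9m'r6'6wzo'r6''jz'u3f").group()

Unlike `match`, `search` isn't anchored — it looks for the pattern anywhere in the string.
The match spans [4:32] → "'9cp'r6'ej9m'r6'6wzo'r6''jz'".

"'9cp'r6'ej9m'r6'6wzo'r6''jz'"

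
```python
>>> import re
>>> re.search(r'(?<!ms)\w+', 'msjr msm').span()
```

(0, 4)

`(?!…)`/`(?<!…)` only lets a position through if the neighbouring text does NOT match; no characters are consumed.
The match spans [0:4] → 'msjr'.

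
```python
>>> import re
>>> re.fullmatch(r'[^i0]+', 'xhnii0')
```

Pattern: one or more of any character except [i0].
`re.fullmatch` is like wrapping the pattern in `^…$` (in single-line mode).
Here the string isn't matched end-to-end, so the call returns None.

None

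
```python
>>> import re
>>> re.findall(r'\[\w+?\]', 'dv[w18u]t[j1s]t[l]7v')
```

No capturing groups, so `findall` returns the 3 full match strings.

['[w18u]', '[j1s]', '[l]']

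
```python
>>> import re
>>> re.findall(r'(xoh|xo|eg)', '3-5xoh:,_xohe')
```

['xoh', 'xoh']

`|` is ordered: at each position the engine commits to the first alternative that works.
Scanning left to right: at [3:6] match 'xoh', group 1 = 'xoh'; at [9:12] match 'xoh', group 1 = 'xoh'.
`findall` collects group 1 from each match (2 total).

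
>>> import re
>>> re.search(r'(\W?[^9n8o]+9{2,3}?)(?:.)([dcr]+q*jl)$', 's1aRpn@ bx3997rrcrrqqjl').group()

'@ bx3997rrcrrqqjl'

This matches optionally a non-word character, then one or more of any character except [9n8o], then 2 to 3 of a literal '9' (lazy) (captured); then any character (non-capturing group); then one or more of one of [dcr], then zero or more of the literal 'q', then the literal 'jl' (captured); then anchored at the end.
`re.search` tries every starting position until one works.
The match spans [6:23] → '@ bx3997rrcrrqqjl'.
Captured: group 1 = '@ bx399', group 2 = 'rrcrrqqjl'.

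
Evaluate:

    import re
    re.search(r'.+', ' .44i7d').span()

(0, 7)

Pattern: one or more of any character.
The match spans [0:7] → ' .44i7d'.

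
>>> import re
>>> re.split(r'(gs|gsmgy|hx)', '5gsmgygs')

`|` is ordered: at each position the engine commits to the first alternative that works.
Because the pattern has a capturing group, `split` also inserts each captured text between the pieces.

['5', 'gs', 'mgy', 'gs', '']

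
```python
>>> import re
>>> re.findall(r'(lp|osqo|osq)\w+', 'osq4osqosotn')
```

['osq']

Because there's exactly one group, `findall` drops the full match and keeps group 1 from the one hit.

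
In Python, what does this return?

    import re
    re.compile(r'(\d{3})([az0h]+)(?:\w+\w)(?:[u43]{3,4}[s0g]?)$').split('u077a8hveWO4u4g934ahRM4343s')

['u', '077', 'a', '']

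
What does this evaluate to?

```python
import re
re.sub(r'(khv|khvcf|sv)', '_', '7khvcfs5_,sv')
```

Alternation isn't longest-match — the leftmost alternative that fits at this position is chosen.
Each match is replaced by '_'.

'7_cfs5_,_'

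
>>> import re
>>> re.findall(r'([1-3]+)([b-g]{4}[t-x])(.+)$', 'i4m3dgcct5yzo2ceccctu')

[('3', 'dgcct', '5yzo2ceccctu')]

This matches one or more of a character in [1-3] (captured); then exactly 4 of a character in [b-g], then a character in [t-x] (captured); then one or more of any character (captured); then anchored at the end.
Matches: at [3:21] match '3dgcct5yzo2ceccctu', groups = ('3', 'dgcct', '5yzo2ceccctu').
`findall` packs the 3 group values into a tuple for every match.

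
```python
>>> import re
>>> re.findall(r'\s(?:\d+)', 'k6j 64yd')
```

The pattern matches whitespace; then one or more of a digit (non-capturing group).
Scanning left to right: at [3:6] → ' 64'.
No capturing groups, so `findall` returns the 1 full match string.

[' 64']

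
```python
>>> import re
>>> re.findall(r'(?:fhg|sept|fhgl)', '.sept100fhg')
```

['sept', 'fhg']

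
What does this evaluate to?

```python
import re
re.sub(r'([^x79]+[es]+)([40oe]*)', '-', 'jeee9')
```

`sub` substitutes '-' at each match site.

'-9'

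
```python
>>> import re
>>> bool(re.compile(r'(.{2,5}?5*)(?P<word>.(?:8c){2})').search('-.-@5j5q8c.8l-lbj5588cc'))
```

Pattern: 2 to 5 of any character (lazy), then zero or more of the literal '5' (captured); then any character, then the literal '8c' repeated 2 times (captured as 'word').
`re.search` tries every starting position until one works.
Here nothing in the string fits, so the call returns None, and `bool(None)` is False.

False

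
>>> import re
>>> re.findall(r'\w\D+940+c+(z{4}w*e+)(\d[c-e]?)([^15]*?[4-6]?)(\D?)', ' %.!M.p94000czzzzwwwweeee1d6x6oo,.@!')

This matches a word character, then one or more of a non-digit; then the literal '94', then one or more of the literal '0', then one or more of a literal 'c'; then exactly 4 of the literal 'z', then zero or more of the literal 'w', then one or more of a literal 'e' (captured); then a digit, then optionally a character in [c-e] (captured); then zero or more of any character except [15] (lazy), then optionally a character in [4-6] (captured); then optionally a non-digit (captured).
With the lazy modifier that quantifier settles for the fewest repetitions that let the rest of the pattern succeed (the atoms after it are unaffected and can still be greedy).
Scanning left to right: at [4:29] match 'M.p94000czzzzwwwweeee1d6x', groups = ('zzzzwwwweeee', '1d', '6', 'x').
With 4 capturing groups, `findall` returns a 4-tuple per match.

[('zzzzwwwweeee', '1d', '6', 'x')]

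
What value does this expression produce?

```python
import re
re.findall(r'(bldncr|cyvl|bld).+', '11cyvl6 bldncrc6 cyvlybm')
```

['cyvl']

Scanning left to right: at [2:24] match 'cyvl6 bldncrc6 cyvlybm', group 1 = 'cyvl'.
One capturing group, so `findall` returns just the captured substring from the one match — 1 in all.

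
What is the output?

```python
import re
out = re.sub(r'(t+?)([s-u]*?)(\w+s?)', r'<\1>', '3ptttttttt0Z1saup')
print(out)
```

3p<t>

The pattern matches one or more of a literal 't' (lazy) (captured); then zero or more of a character in [s-u] (lazy) (captured); then one or more of a word character, then optionally the literal 's' (captured).
Matches: at [2:17] → 'tttttttt0Z1saup'.
Each match is replaced using the text its own group 1 captured.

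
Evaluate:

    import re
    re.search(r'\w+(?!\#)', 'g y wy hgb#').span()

(0, 1)

Because the assertion is negative and zero-width, positions next to the forbidden text are skipped.
Unlike `match`, `search` isn't anchored — it looks for the pattern anywhere in the string.
The match spans [0:1] → 'g'.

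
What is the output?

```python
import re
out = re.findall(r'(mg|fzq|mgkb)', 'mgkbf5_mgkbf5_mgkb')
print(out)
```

['mg', 'mg', 'mg']

The regex engine tests alternatives in the order written; an earlier branch that matches wins even if a later one would match more.
Matches: at [0:2] match 'mg', group 1 = 'mg'; at [7:9] match 'mg', group 1 = 'mg'; at [14:16] match 'mg', group 1 = 'mg'.
With a single group, `findall` returns only what that group captured — 3 items.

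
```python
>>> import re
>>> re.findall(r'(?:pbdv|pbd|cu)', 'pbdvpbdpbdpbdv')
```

['pbdv', 'pbd', 'pbd', 'pbdv']

Alternation tries branches left to right and keeps the first one that lets the overall match succeed at that position.
Matches: at [0:4] → 'pbdv'; at [4:7] → 'pbd'; at [7:10] → 'pbd'; at [10:14] → 'pbdv'.
Since nothing is captured, `findall` lists the 4 matched substrings directly.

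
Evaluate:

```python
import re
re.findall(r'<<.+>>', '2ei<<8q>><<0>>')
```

['<<8q>><<0>>']

Matches: at [3:14] → '<<8q>><<0>>'.
No capturing groups, so `findall` returns the 1 full match string.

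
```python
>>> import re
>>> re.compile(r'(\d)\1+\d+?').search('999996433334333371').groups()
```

The backreference `\1` re-matches whatever the first group consumed, character for character.
`search` walks the string left to right and returns the first match it finds.
The match spans [0:6] → '999996'.
Captured: group 1 = '9'.

('9',)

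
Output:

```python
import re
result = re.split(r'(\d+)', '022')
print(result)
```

Because the pattern has a capturing group, `split` also inserts each captured text between the pieces.

['', '022', '']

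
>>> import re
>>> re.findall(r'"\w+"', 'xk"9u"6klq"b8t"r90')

['"9u"', '"b8t"']

`findall` yields the raw match text (2 of them) because the pattern has no groups.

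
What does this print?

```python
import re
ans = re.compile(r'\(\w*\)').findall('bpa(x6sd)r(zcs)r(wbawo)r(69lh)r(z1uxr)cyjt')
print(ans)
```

['(x6sd)', '(zcs)', '(wbawo)', '(69lh)', '(z1uxr)']

Matches: at [3:9] → '(x6sd)'; at [10:15] → '(zcs)'; at [16:23] → '(wbawo)'; at [24:30] → '(69lh)'; at [31:38] → '(z1uxr)'.
Since nothing is captured, `findall` lists the 5 matched substrings directly.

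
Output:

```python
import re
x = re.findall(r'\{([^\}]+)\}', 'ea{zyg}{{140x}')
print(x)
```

With a single group, `findall` returns only what that group captured — 2 items.

['zyg', '{140x']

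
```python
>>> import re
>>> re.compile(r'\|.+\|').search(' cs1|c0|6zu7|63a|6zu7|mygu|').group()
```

Unlike `match`, `search` isn't anchored — it looks for the pattern anywhere in the string.
The match spans [4:27] → '|c0|6zu7|63a|6zu7|mygu|'.

'|c0|6zu7|63a|6zu7|mygu|'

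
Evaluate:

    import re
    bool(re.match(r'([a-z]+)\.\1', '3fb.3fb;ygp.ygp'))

`\1` has to match the exact text group 1 already captured.
With `match`, the pattern is implicitly anchored at the beginning.
Here the string doesn't start with a match, so the call returns None, and `bool(None)` is False.

False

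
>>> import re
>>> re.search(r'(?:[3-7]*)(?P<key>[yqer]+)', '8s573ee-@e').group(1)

Pattern: zero or more of a character in [3-7] (non-capturing group); then one or more of one of [yqer] (captured as 'key').
`re.search` tries every starting position until one works.
The match spans [2:7] → '573ee'.
Captured: group 1 = 'ee'.

'ee'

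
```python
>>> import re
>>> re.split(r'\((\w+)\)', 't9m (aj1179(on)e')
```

Matches to split on: at [11:15] → '(on)'.
With a capturing group present, the delimiter's captured portion is kept in the result list.

['t9m (aj1179', 'on', 'e']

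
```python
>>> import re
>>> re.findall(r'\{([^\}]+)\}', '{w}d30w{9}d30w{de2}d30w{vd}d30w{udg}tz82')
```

Scanning left to right: at [0:3] match '{w}', group 1 = 'w'; at [7:10] match '{9}', group 1 = '9'; at [14:19] match '{de2}', group 1 = 'de2'; at [23:27] match '{vd}', group 1 = 'vd'; at [31:36] match '{udg}', group 1 = 'udg'.
One capturing group, so `findall` returns just the captured substring from each match — 5 in all.

['w', '9', 'de2', 'vd', 'udg']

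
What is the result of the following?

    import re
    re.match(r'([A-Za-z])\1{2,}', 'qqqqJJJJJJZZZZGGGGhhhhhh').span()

(0, 4)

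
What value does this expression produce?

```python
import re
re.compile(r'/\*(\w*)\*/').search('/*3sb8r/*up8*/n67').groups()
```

('up8',)

`re.search` scans for the first position where the pattern succeeds.
The match spans [7:14] → '/*up8*/'.
Captured: group 1 = 'up8'.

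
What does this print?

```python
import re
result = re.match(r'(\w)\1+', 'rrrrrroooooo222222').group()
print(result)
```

After group 1 captures some text, `\1` only succeeds where that same text appears again.
`re.match` only tries the pattern at the start of the string.
The match spans [0:6] → 'rrrrrr'.
Captured: group 1 = 'r'.

rrrrrr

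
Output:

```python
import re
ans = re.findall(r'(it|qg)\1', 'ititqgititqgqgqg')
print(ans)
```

A backreference is literal: `\1` must see the identical characters the first group matched.
Because there's exactly one group, `findall` drops the full match and keeps group 1 from each hit.

['it', 'it', 'qg']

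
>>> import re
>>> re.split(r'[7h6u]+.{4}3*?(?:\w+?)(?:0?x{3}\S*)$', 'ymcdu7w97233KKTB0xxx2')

Pattern: one or more of one of [7h6u], then exactly 4 of any character, then zero or more of a literal '3' (lazy); then one or more of a word character (lazy) (non-capturing group); then optionally a literal '0', then exactly 3 of a literal 'x', then zero or more of a non-whitespace character (non-capturing group); then anchored at the end.
Matches to split on: at [4:21] → 'u7w97233KKTB0xxx2'.
The string is cut at each match, leaving 2 pieces.

['ymcd', '']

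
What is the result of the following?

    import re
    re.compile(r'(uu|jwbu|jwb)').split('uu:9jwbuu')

['', 'uu', ':9', 'jwbu', 'u']

Branches in `(...|...)` are attempted left-to-right; the first branch that allows the whole pattern to succeed is taken.
Matches to split on: at [0:2] → 'uu'; at [4:8] → 'jwbu'.
`re.split` interleaves the captured-group text with the surrounding fragments.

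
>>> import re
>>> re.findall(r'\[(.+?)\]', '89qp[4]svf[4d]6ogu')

['4', '4d']

A non-greedy quantifier consumes as few characters as it can — just enough that the remainder of the pattern still matches from where it stops; whatever follows it matches normally.
Matches: at [4:7] match '[4]', group 1 = '4'; at [10:14] match '[4d]', group 1 = '4d'.
One capturing group, so `findall` returns just the captured substring from each match — 2 in all.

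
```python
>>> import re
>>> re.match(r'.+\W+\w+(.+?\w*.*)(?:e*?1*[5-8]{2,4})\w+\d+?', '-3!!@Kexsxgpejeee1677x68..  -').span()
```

With `match`, the pattern is implicitly anchored at the beginning.
The match spans [0:24] → '-3!!@Kexsxgpejeee1677x68'.

(0, 24)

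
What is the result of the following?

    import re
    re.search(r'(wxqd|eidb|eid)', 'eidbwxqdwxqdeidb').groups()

('eidb',)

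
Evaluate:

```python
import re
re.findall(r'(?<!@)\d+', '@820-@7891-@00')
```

The negative lookahead/lookbehind blocks any match where the forbidden context is present.
No capturing groups, so `findall` returns the 3 full match strings.

['20', '891', '0']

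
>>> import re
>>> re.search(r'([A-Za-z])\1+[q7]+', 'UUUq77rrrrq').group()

'UUUq77'

The backreference `\1` re-matches whatever the first group consumed, character for character.
`re.search` scans for the first position where the pattern succeeds.
The match spans [0:6] → 'UUUq77'.
Captured: group 1 = 'U'.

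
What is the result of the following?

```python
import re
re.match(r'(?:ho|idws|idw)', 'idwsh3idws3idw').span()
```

(0, 4)

`re.match` won't scan ahead — the pattern has to work from the very first character.
The match spans [0:4] → 'idws'.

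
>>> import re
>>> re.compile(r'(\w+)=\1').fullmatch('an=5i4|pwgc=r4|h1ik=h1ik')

None

`\1` has to match the exact text group 1 already captured.
`re.fullmatch` requires the pattern to consume the entire string.
Here the string isn't matched end-to-end, so the call returns None.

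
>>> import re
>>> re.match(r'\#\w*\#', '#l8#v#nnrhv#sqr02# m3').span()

`match` is anchored at position 0; if the pattern doesn't fit there, it returns None.
The match spans [0:4] → '#l8#'.

(0, 4)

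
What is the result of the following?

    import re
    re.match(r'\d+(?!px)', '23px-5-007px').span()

(0, 1)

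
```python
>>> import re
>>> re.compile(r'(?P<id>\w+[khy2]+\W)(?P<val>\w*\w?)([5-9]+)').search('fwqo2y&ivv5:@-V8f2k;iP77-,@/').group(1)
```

'fwqo2y&'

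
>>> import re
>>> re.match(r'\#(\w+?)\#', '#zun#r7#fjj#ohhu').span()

With `match`, the pattern is implicitly anchored at the beginning.
The match spans [0:5] → '#zun#'.
Captured: group 1 = 'zun'.

(0, 5)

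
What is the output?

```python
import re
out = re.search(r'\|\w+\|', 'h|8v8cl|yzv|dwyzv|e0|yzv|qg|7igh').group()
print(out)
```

`search` walks the string left to right and returns the first match it finds.
The match spans [1:8] → '|8v8cl|'.

|8v8cl|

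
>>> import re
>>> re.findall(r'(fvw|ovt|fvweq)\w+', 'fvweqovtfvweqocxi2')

Branches in `(...|...)` are attempted left-to-right; the first branch that allows the whole pattern to succeed is taken.
`findall` collects group 1 from the one match (1 total).

['fvw']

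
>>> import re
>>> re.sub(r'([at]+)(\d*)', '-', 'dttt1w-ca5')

Pattern: one or more of one of [at] (captured); then zero or more of a digit (captured).
Matches: at [1:5] → 'ttt1'; at [8:10] → 'a5'.
`sub` substitutes '-' at each match site.

'd-w-c-'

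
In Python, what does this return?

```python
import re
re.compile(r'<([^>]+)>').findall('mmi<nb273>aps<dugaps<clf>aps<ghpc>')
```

`findall` collects group 1 from each match (3 total).

['nb273', 'dugaps<clf', 'ghpc']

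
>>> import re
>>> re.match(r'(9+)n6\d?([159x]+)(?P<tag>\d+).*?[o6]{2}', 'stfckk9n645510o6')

None

The pattern matches one or more of a literal '9' (captured); then the literal 'n6', then optionally a digit; then one or more of one of [159x] (captured); then one or more of a digit (captured as 'tag'); then zero or more of any character (lazy), then exactly 2 of one of [o6].
`re.match` won't scan ahead — the pattern has to work from the very first character.
Here the pattern fails at index 0, so the call returns None.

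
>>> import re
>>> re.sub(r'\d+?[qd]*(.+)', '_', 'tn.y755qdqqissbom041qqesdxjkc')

'tn.y_'

Pattern: one or more of a digit (lazy), then zero or more of one of [qd]; then one or more of any character (captured).
Matches: at [4:29] → '755qdqqissbom041qqesdxjkc'.
Every occurrence is swapped for '_'.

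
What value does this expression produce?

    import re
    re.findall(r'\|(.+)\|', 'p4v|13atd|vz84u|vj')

['13atd|vz84u']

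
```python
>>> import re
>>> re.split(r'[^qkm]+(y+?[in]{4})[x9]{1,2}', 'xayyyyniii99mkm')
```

['', 'yniii', 'mkm']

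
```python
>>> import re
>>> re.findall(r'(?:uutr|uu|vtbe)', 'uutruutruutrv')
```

['uutr', 'uutr', 'uutr']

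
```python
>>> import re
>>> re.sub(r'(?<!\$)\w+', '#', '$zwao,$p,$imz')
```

'$z#,$p,$i#'

The negative lookaround is zero-width — it rules out positions where the adjacent text would match, without consuming anything.
Every occurrence is swapped for '#'.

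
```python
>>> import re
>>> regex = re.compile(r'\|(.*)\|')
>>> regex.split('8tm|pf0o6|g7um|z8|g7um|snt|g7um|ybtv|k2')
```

['8tm', 'pf0o6|g7um|z8|g7um|snt|g7um|ybtv', 'k2']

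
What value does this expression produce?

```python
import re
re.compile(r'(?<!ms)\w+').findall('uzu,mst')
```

['uzu', 'mst']

A negative assertion filters positions out without eating any characters.
Matches: at [0:3] → 'uzu'; at [4:7] → 'mst'.
With no groups in the pattern, `findall` gives back each whole match — 2 here.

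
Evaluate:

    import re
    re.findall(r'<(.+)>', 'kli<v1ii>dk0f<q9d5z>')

['v1ii>dk0f<q9d5z']

`findall` collects group 1 from the one match (1 total).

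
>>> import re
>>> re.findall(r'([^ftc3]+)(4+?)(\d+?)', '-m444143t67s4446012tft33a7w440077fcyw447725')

A `+?`/`*?`/`{m,n}?` starts at its minimum and grows only as far as needed for what follows to match.
With 3 capturing groups, `findall` returns a 3-tuple per match.

[('-m4441', '4', '3'), ('67s44', '4', '6'), ('a7w4', '4', '0'), ('yw4', '4', '7')]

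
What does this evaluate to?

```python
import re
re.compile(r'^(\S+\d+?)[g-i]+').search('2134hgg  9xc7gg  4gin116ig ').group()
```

'2134hgg'

Pattern: anchored at the start of the string; then one or more of a non-whitespace character, then one or more of a digit (lazy) (captured); then one or more of a character in [g-i].
`re.search` scans for the first position where the pattern succeeds.
The match spans [0:7] → '2134hgg'.
Captured: group 1 = '2134'.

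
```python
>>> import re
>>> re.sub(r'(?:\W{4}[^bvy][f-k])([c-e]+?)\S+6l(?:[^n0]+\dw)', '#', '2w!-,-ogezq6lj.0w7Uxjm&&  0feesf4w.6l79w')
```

'2w#7Uxjm#'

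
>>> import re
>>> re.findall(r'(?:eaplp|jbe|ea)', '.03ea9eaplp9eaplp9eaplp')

Branches in `(...|...)` are attempted left-to-right; the first branch that allows the whole pattern to succeed is taken.
No capturing groups, so `findall` returns the 4 full match strings.

['ea', 'eaplp', 'eaplp', 'eaplp']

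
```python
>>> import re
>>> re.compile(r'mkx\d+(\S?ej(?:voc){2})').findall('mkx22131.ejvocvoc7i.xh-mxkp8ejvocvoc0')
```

`findall` collects group 1 from the one match (1 total).

['.ejvocvoc']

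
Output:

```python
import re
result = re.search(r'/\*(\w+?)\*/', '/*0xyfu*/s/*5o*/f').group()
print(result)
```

/*0xyfu*/

The match spans [0:9] → '/*0xyfu*/'.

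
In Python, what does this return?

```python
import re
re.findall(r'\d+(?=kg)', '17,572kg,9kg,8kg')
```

['572', '9', '8']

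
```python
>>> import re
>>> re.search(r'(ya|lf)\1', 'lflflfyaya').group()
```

'lflf'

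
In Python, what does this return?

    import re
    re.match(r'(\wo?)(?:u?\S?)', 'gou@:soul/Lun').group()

'gou@'

This matches a word character, then optionally a literal 'o' (captured); then optionally a literal 'u', then optionally a non-whitespace character (non-capturing group).
`re.match` won't scan ahead — the pattern has to work from the very first character.
The match spans [0:4] → 'gou@'.
Captured: group 1 = 'go'.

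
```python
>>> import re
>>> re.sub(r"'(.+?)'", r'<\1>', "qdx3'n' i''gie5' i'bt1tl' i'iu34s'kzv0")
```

The `?` after the quantifier makes it lazy — it takes as little as possible before letting the rest of the pattern try.
`\1` in the replacement pulls in group 1's text for each match.

"qdx3<n> i<'gie5> i<bt1tl> i<iu34s>kzv0"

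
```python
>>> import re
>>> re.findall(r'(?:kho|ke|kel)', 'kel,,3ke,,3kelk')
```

['ke', 'ke', 'ke']

`|` is ordered: at each position the engine commits to the first alternative that works.
With no groups in the pattern, `findall` gives back each whole match — 3 here.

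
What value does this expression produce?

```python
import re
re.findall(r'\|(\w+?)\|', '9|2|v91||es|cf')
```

One capturing group, so `findall` returns just the captured substring from each match — 2 in all.

['2', 'es']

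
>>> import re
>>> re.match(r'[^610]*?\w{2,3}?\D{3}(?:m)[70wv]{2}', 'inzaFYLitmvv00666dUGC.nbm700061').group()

`re.match` only tries the pattern at the start of the string.
The match spans [0:12] → 'inzaFYLitmvv'.

'inzaFYLitmvv'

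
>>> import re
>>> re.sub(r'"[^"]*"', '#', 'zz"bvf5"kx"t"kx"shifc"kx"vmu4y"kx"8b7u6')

'zz#kx#kx#kx#kx"8b7u6'

Matches: at [2:8] → '"bvf5"'; at [10:13] → '"t"'; at [15:22] → '"shifc"'; at [24:31] → '"vmu4y"'.
`sub` substitutes '#' at each match site.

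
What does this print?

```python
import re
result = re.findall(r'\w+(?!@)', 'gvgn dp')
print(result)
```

`(?!…)`/`(?<!…)` only lets a position through if the neighbouring text does NOT match; no characters are consumed.
Since nothing is captured, `findall` lists the 2 matched substrings directly.

['gvgn', 'dp']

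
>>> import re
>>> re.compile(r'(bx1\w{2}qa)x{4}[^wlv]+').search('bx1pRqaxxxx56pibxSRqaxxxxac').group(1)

The match spans [0:27] → 'bx1pRqaxxxx56pibxSRqaxxxxac'.
Captured: group 1 = 'bx1pRqa'.

'bx1pRqa'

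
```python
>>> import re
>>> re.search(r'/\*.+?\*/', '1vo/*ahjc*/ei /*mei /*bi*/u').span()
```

The `?` after the quantifier makes it lazy — it takes as little as possible before letting the rest of the pattern try.
The match spans [3:11] → '/*ahjc*/'.

(3, 11)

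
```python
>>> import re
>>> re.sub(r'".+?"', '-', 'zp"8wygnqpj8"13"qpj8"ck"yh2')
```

A `+?`/`*?`/`{m,n}?` starts at its minimum and grows only as far as needed for what follows to match.
Matches: at [2:13] → '"8wygnqpj8"'; at [15:21] → '"qpj8"'.
`sub` substitutes '-' at each match site.

'zp-13-ck"yh2'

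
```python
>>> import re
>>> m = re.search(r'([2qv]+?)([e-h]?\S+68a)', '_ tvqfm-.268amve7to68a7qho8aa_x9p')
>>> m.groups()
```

('v', 'qfm-.268amve7to68a')

Pattern: one or more of one of [2qv] (lazy) (captured); then optionally a character in [e-h], then one or more of a non-whitespace character, then the literal '68a' (captured).
The `?` after the quantifier makes it lazy — it takes as little as possible before letting the rest of the pattern try.
`search` walks the string left to right and returns the first match it finds.
The match spans [3:22] → 'vqfm-.268amve7to68a'.
Captured: group 1 = 'v', group 2 = 'qfm-.268amve7to68a'.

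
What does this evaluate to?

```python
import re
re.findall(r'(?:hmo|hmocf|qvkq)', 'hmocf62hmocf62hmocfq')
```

['hmo', 'hmo', 'hmo']

Alternation tries branches left to right and keeps the first one that lets the overall match succeed at that position.
Scanning left to right: at [0:3] → 'hmo'; at [7:10] → 'hmo'; at [14:17] → 'hmo'.
Since nothing is captured, `findall` lists the 3 matched substrings directly.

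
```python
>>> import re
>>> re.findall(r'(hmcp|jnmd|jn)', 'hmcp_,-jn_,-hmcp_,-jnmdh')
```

Alternation isn't longest-match — the leftmost alternative that fits at this position is chosen.
Matches: at [0:4] match 'hmcp', group 1 = 'hmcp'; at [7:9] match 'jn', group 1 = 'jn'; at [12:16] match 'hmcp', group 1 = 'hmcp'; at [19:23] match 'jnmd', group 1 = 'jnmd'.
Because there's exactly one group, `findall` drops the full match and keeps group 1 from each hit.

['hmcp', 'jn', 'hmcp', 'jnmd']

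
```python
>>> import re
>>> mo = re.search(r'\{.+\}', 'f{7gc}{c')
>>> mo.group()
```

'{7gc}'

The match spans [1:6] → '{7gc}'.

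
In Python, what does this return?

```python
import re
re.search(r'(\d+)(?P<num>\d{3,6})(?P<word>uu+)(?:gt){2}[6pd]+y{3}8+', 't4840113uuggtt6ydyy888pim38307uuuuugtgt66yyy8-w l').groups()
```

The pattern matches one or more of a digit (captured); then 3 to 6 of a digit (captured as 'num'); then the literal 'u', then one or more of a literal 'u' (captured as 'word'); then the literal 'gt' repeated 2 times, then one or more of one of [6pd], then exactly 3 of the literal 'y'; then one or more of a literal '8'.
Unlike `match`, `search` isn't anchored — it looks for the pattern anywhere in the string.
The match spans [25:45] → '38307uuuuugtgt66yyy8'.
Captured: group 1 = '38', group 2 = '307', group 3 = 'uuuuu'.

('38', '307', 'uuuuu')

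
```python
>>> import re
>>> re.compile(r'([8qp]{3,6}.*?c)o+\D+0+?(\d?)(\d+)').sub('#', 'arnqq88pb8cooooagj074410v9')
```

The pattern matches 3 to 6 of one of [8qp], then zero or more of any character (lazy), then the literal 'c' (captured); then one or more of a literal 'o'; then one or more of a non-digit, then one or more of a literal '0' (lazy); then optionally a digit (captured); then one or more of a digit (captured).
Matches: at [3:24] → 'qq88pb8cooooagj074410'.
Every occurrence is swapped for '#'.

'arn#v9'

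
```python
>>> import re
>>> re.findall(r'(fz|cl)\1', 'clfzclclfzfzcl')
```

`\1` is not a pattern — it's the concrete string captured by group 1, re-applied verbatim.
`findall` collects group 1 from each match (2 total).

['cl', 'fz']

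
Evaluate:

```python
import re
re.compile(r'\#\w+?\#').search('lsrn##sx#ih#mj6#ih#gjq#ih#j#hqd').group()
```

'#sx#'

Unlike `match`, `search` isn't anchored — it looks for the pattern anywhere in the string.
The match spans [5:9] → '#sx#'.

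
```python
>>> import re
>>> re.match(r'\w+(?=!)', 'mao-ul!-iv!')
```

None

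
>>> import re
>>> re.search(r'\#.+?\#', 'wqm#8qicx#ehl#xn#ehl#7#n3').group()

A non-greedy quantifier consumes as few characters as it can — just enough that the remainder of the pattern still matches from where it stops; whatever follows it matches normally.
The match spans [3:10] → '#8qicx#'.

'#8qicx#'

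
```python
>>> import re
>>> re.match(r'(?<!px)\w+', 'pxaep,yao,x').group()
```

'pxaep'

`(?!…)`/`(?<!…)` only lets a position through if the neighbouring text does NOT match; no characters are consumed.
`match` is anchored at position 0; if the pattern doesn't fit there, it returns None.
The match spans [0:5] → 'pxaep'.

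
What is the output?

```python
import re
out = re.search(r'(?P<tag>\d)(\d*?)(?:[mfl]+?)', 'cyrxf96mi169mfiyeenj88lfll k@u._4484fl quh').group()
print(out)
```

96m

The match spans [5:8] → '96m'.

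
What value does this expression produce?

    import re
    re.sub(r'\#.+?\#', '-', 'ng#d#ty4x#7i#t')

'ng-ty4x-t'

The `?` after the quantifier makes it lazy — it takes as little as possible before letting the rest of the pattern try.
Matches: at [2:5] → '#d#'; at [9:13] → '#7i#'.
`sub` substitutes '-' at each match site.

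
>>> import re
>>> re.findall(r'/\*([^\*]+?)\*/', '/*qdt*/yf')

['qdt']

Scanning left to right: at [0:7] match '/*qdt*/', group 1 = 'qdt'.
`findall` collects group 1 from the one match (1 total).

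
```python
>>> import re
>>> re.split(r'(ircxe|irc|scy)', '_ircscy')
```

Matches to split on: at [1:4] → 'irc'; at [4:7] → 'scy'.
With a capturing group present, the delimiter's captured portion is kept in the result list.

['_', 'irc', '', 'scy', '']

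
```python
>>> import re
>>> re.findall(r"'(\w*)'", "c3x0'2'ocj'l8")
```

['2']

Scanning left to right: at [4:7] match "'2'", group 1 = '2'.
With a single group, `findall` returns only what that group captured — 1 item.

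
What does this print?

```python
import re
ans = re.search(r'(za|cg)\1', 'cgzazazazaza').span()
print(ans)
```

(2, 6)

The backreference `\1` re-matches whatever the first group consumed, character for character.
The match spans [2:6] → 'zaza'.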